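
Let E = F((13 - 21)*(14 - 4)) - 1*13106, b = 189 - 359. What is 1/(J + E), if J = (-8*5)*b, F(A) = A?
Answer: -1/6386 ≈ -0.00015659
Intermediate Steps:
b = -170
J = 6800 (J = -8*5*(-170) = -40*(-170) = 6800)
E = -13186 (E = (13 - 21)*(14 - 4) - 1*13106 = -8*10 - 13106 = -80 - 13106 = -13186)
1/(J + E) = 1/(6800 - 13186) = 1/(-6386) = -1/6386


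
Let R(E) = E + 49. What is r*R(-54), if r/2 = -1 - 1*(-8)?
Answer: -70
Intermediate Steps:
r = 14 (r = 2*(-1 - 1*(-8)) = 2*(-1 + 8) = 2*7 = 14)
R(E) = 49 + E
r*R(-54) = 14*(49 - 54) = 14*(-5) = -70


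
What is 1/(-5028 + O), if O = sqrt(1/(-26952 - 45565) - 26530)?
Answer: -364615476/1835210489339 - I*sqrt(139513716689687)/1835210489339 ≈ -0.00019868 - 6.4361e-6*I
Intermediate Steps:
O = I*sqrt(139513716689687)/72517 (O = sqrt(1/(-72517) - 26530) = sqrt(-1/72517 - 26530) = sqrt(-1923876011/72517) = I*sqrt(139513716689687)/72517 ≈ 162.88*I)
1/(-5028 + O) = 1/(-5028 + I*sqrt(139513716689687)/72517)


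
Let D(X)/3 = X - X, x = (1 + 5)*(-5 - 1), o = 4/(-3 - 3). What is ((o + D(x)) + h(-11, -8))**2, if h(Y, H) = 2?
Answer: 16/9 ≈ 1.7778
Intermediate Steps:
o = -2/3 (o = 4/(-6) = -1/6*4 = -2/3 ≈ -0.66667)
x = -36 (x = 6*(-6) = -36)
D(X) = 0 (D(X) = 3*(X - X) = 3*0 = 0)
((o + D(x)) + h(-11, -8))**2 = ((-2/3 + 0) + 2)**2 = (-2/3 + 2)**2 = (4/3)**2 = 16/9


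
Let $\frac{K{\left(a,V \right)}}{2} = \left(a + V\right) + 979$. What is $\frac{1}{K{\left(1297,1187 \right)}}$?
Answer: $\frac{1}{6926} \approx 0.00014438$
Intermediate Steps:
$K{\left(a,V \right)} = 1958 + 2 V + 2 a$ ($K{\left(a,V \right)} = 2 \left(\left(a + V\right) + 979\right) = 2 \left(\left(V + a\right) + 979\right) = 2 \left(979 + V + a\right) = 1958 + 2 V + 2 a$)
$\frac{1}{K{\left(1297,1187 \right)}} = \frac{1}{1958 + 2 \cdot 1187 + 2 \cdot 1297} = \frac{1}{1958 + 2374 + 2594} = \frac{1}{6926}$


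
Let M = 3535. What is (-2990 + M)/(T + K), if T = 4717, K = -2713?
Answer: 545/2004 ≈ 0.27196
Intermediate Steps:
(-2990 + M)/(T + K) = (-2990 + 3535)/(4717 - 2713) = 545/2004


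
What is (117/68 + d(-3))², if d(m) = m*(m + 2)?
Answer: 103041/4624 ≈ 22.284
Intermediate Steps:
d(m) = m*(2 + m)
(117/68 + d(-3))² = (117/68 - 3*(2 - 3))² = (117*(1/68) - 3*(-1))² = (117/68 + 3)² = (321/68)² = 103041/4624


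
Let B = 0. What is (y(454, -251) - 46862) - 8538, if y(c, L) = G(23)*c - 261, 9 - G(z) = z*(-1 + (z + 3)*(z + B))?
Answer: -6285449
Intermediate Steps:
G(z) = 9 - z*(-1 + z*(3 + z)) (G(z) = 9 - z*(-1 + (z + 3)*(z + 0)) = 9 - z*(-1 + (3 + z)*z) = 9 - z*(-1 + z*(3 + z)))
y(c, L) = -261 - 13722*c (y(c, L) = (9 + 23 - 1*23³ - 3*23²)*c - 261 = (9 + 23 - 1*12167 - 3*529)*c - 261 = (9 + 23 - 12167 - 1587)*c - 261 = -13722*c - 261 = -261 - 13722*c)
(y(454, -251) - 46862) - 8538 = ((-261 - 13722*454) - 46862) - 8538 = ((-261 - 6229788) - 46862) - 8538 = (-6230049 - 46862) - 8538 = -6276911 - 8538 = -6285449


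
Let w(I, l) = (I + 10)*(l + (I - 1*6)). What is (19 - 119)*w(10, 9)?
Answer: -26000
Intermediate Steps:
w(I, l) = (10 + I)*(-6 + I + l) (w(I, l) = (10 + I)*(l + (I - 6)) = (10 + I)*(l + (-6 + I)) = (10 + I)*(-6 + I + l))
(19 - 119)*w(10, 9) = (19 - 119)*(-60 + 10² + 4*10 + 10*9 + 10*9) = -100*(-60 + 100 + 40 + 90 + 90) = -100*260 = -26000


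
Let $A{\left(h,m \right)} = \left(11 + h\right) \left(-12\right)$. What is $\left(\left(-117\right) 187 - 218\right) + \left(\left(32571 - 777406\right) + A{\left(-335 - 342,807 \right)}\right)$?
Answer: $-758940$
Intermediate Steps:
$A{\left(h,m \right)} = -132 - 12 h$
$\left(\left(-117\right) 187 - 218\right) + \left(\left(32571 - 777406\right) + A{\left(-335 - 342,807 \right)}\right) = \left(\left(-117\right) 187 - 218\right) - \left(744967 + 12 \left(-335 - 342\right)\right) = \left(-21879 - 218\right) - 736843 = -22097 + \left(-744835 + \left(-132 + 8124\right)\right) = -22097 + \left(-744835 + 7992\right) = -22097 - 736843 = -758940$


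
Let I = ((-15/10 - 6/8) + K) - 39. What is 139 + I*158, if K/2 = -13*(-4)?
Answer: 20107/2 ≈ 10054.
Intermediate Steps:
K = 104 (K = 2*(-13*(-4)) = 2*52 = 104)
I = 251/4 (I = ((-15/10 - 6/8) + 104) - 39 = ((-15*⅒ - 6*⅛) + 104) - 39 = ((-3/2 - ¾) + 104) - 39 = (-9/4 + 104) - 39 = 407/4 - 39 = 251/4 ≈ 62.750)
139 + I*158 = 139 + (251/4)*158 = 139 + 19829/2 = 20107/2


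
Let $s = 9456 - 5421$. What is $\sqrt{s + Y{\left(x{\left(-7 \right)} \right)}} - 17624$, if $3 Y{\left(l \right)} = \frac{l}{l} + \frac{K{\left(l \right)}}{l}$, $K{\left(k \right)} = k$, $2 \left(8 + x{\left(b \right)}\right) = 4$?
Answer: $-17624 + \frac{\sqrt{36321}}{3} \approx -17560.0$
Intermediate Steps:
$x{\left(b \right)} = -6$ ($x{\left(b \right)} = -8 + \frac{1}{2} \cdot 4 = -8 + 2 = -6$)
$Y{\left(l \right)} = \frac{2}{3}$ ($Y{\left(l \right)} = \frac{\frac{l}{l} + \frac{l}{l}}{3} = \frac{1 + 1}{3} = \frac{1}{3} \cdot 2 = \frac{2}{3}$)
$s = 4035$ ($s = 9456 - 5421 = 4035$)
$\sqrt{s + Y{\left(x{\left(-7 \right)} \right)}} - 17624 = \sqrt{4035 + \frac{2}{3}} - 17624 = \sqrt{\frac{12107}{3}} - 17624 = \frac{\sqrt{36321}}{3} - 17624 = -17624 + \frac{\sqrt{36321}}{3}$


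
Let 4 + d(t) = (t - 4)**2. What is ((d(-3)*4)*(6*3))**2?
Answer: 10497600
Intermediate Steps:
d(t) = -4 + (-4 + t)**2 (d(t) = -4 + (t - 4)**2 = -4 + (-4 + t)**2)
((d(-3)*4)*(6*3))**2 = (((-4 + (-4 - 3)**2)*4)*(6*3))**2 = (((-4 + (-7)**2)*4)*18)**2 = (((-4 + 49)*4)*18)**2 = ((45*4)*18)**2 = (180*18)**2 = 3240**2 = 10497600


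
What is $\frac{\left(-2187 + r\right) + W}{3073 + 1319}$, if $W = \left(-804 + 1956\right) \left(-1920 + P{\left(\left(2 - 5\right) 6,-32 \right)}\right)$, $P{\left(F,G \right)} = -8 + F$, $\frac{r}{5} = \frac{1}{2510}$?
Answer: $- \frac{1126477457}{2204784} \approx -510.92$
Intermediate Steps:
$r = \frac{1}{502}$ ($r = \frac{5}{2510} = 5 \cdot \frac{1}{2510} = \frac{1}{502} \approx 0.001992$)
$W = -2241792$ ($W = \left(-804 + 1956\right) \left(-1920 + \left(-8 + \left(2 - 5\right) 6\right)\right) = 1152 \left(-1920 - 26\right) = 1152 \left(-1946\right) = -2241792$)
$\frac{\left(-2187 + r\right) + W}{3073 + 1319} = \frac{\left(-2187 + \frac{1}{502}\right) - 2241792}{3073 + 1319} = \frac{- \frac{1097873}{502} - 2241792}{4392} = \left(- \frac{1126477457}{502}\right) \frac{1}{4392} = - \frac{1126477457}{2204784}$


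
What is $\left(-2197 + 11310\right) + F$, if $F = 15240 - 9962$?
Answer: $14391$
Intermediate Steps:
$F = 5278$
$\left(-2197 + 11310\right) + F = \left(-2197 + 11310\right) + 5278 = 9113 + 5278 = 14391$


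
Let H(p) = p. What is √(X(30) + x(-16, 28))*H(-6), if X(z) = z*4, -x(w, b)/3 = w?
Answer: -12*√42 ≈ -77.769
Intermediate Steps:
x(w, b) = -3*w
X(z) = 4*z
√(X(30) + x(-16, 28))*H(-6) = √(4*30 - 3*(-16))*(-6) = √(120 + 48)*(-6) = √168*(-6) = (2*√42)*(-6) = -12*√42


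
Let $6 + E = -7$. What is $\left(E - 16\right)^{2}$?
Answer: $841$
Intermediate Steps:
$E = -13$ ($E = -6 - 7 = -13$)
$\left(E - 16\right)^{2} = \left(-13 - 16\right)^{2} = \left(-29\right)^{2} = 841$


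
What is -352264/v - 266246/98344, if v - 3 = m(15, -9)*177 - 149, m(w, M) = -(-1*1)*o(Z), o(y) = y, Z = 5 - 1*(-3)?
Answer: -8745295809/31224220 ≈ -280.08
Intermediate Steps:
Z = 8 (Z = 5 + 3 = 8)
m(w, M) = 8 (m(w, M) = -(-1*1)*8 = -(-1)*8 = -1*(-8) = 8)
v = 1270 (v = 3 + (8*177 - 149) = 3 + (1416 - 149) = 3 + 1267 = 1270)
-352264/v - 266246/98344 = -352264/1270 - 266246/98344 = -352264*1/1270 - 266246*1/98344 = -176132/635 - 133123/49172 = -8745295809/31224220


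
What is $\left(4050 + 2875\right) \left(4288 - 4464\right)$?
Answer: $-1218800$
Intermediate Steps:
$\left(4050 + 2875\right) \left(4288 - 4464\right) = 6925 \left(-176\right) = -1218800$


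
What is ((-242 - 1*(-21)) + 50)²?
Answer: 29241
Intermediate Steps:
((-242 - 1*(-21)) + 50)² = ((-242 + 21) + 50)² = (-221 + 50)² = (-171)² = 29241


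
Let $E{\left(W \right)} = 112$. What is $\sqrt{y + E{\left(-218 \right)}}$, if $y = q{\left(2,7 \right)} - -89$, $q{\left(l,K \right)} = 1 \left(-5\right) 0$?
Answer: $\sqrt{201} \approx 14.177$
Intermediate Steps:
$q{\left(l,K \right)} = 0$ ($q{\left(l,K \right)} = \left(-5\right) 0 = 0$)
$y = 89$ ($y = 0 - -89 = 0 + 89 = 89$)
$\sqrt{y + E{\left(-218 \right)}} = \sqrt{89 + 112} = \sqrt{201}$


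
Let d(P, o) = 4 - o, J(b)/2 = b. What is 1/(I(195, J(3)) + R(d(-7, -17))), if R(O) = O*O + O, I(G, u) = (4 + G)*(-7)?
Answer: -1/931 ≈ -0.0010741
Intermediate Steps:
J(b) = 2*b
I(G, u) = -28 - 7*G
R(O) = O + O² (R(O) = O² + O = O + O²)
1/(I(195, J(3)) + R(d(-7, -17))) = 1/((-28 - 7*195) + (4 - 1*(-17))*(1 + (4 - 1*(-17)))) = 1/((-28 - 1365) + (4 + 17)*(1 + (4 + 17))) = 1/(-1393 + 21*(1 + 21)) = 1/(-1393 + 21*22) = 1/(-1393 + 462) = 1/(-931) = -1/931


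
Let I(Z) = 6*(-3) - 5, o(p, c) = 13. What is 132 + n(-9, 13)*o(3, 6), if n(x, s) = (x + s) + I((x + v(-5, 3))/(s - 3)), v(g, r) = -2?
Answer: -115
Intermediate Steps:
I(Z) = -23 (I(Z) = -18 - 5 = -23)
n(x, s) = -23 + s + x (n(x, s) = (x + s) - 23 = (s + x) - 23 = -23 + s + x)
132 + n(-9, 13)*o(3, 6) = 132 + (-23 + 13 - 9)*13 = 132 - 19*13 = 132 - 247 = -115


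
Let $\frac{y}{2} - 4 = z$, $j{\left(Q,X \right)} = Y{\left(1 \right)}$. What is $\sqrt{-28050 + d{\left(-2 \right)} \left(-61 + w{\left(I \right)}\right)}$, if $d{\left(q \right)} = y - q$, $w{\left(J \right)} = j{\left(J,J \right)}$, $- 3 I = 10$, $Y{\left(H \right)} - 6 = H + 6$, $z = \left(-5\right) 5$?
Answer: $i \sqrt{26130} \approx 161.65 i$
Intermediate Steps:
$z = -25$
$Y{\left(H \right)} = 12 + H$ ($Y{\left(H \right)} = 6 + \left(H + 6\right) = 6 + \left(6 + H\right) = 12 + H$)
$I = - \frac{10}{3}$ ($I = \left(- \frac{1}{3}\right) 10 = - \frac{10}{3} \approx -3.3333$)
$j{\left(Q,X \right)} = 13$ ($j{\left(Q,X \right)} = 12 + 1 = 13$)
$w{\left(J \right)} = 13$
$y = -42$ ($y = 8 + 2 \left(-25\right) = 8 - 50 = -42$)
$d{\left(q \right)} = -42 - q$
$\sqrt{-28050 + d{\left(-2 \right)} \left(-61 + w{\left(I \right)}\right)} = \sqrt{-28050 + \left(-42 - -2\right) \left(-61 + 13\right)} = \sqrt{-28050 + \left(-42 + 2\right) \left(-48\right)} = \sqrt{-28050 - -1920} = \sqrt{-28050 + 1920} = \sqrt{-26130} = i \sqrt{26130}$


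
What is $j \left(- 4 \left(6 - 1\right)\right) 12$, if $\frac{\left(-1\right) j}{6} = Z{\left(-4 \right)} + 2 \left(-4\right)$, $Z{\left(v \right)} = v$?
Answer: $-17280$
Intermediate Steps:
$j = 72$ ($j = - 6 \left(-4 + 2 \left(-4\right)\right) = - 6 \left(-4 - 8\right) = \left(-6\right) \left(-12\right) = 72$)
$j \left(- 4 \left(6 - 1\right)\right) 12 = 72 \left(- 4 \left(6 - 1\right)\right) 12 = 72 \left(\left(-4\right) 5\right) 12 = 72 \left(-20\right) 12 = \left(-1440\right) 12 = -17280$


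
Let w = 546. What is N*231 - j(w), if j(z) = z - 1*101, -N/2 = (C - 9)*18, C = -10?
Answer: 157559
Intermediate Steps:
N = 684 (N = -2*(-10 - 9)*18 = -(-38)*18 = -2*(-342) = 684)
j(z) = -101 + z (j(z) = z - 101 = -101 + z)
N*231 - j(w) = 684*231 - (-101 + 546) = 158004 - 1*445 = 158004 - 445 = 157559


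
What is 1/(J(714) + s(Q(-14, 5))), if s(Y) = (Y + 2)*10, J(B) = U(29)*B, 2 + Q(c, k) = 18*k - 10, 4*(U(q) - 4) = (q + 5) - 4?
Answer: 1/9011 ≈ 0.00011098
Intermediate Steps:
U(q) = 17/4 + q/4 (U(q) = 4 + ((q + 5) - 4)/4 = 4 + ((5 + q) - 4)/4 = 4 + (1 + q)/4 = 4 + (¼ + q/4) = 17/4 + q/4)
Q(c, k) = -12 + 18*k (Q(c, k) = -2 + (18*k - 10) = -2 + (-10 + 18*k) = -12 + 18*k)
J(B) = 23*B/2 (J(B) = (17/4 + (¼)*29)*B = (17/4 + 29/4)*B = 23*B/2)
s(Y) = 20 + 10*Y (s(Y) = (2 + Y)*10 = 20 + 10*Y)
1/(J(714) + s(Q(-14, 5))) = 1/((23/2)*714 + (20 + 10*(-12 + 18*5))) = 1/(8211 + (20 + 10*(-12 + 90))) = 1/(8211 + (20 + 10*78)) = 1/(8211 + (20 + 780)) = 1/(8211 + 800) = 1/9011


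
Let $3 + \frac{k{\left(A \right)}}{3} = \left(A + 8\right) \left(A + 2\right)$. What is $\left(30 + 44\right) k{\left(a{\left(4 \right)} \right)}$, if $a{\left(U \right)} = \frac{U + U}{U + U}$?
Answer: $5328$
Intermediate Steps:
$a{\left(U \right)} = 1$ ($a{\left(U \right)} = \frac{2 U}{2 U} = 2 U \frac{1}{2 U} = 1$)
$k{\left(A \right)} = -9 + 3 \left(2 + A\right) \left(8 + A\right)$ ($k{\left(A \right)} = -9 + 3 \left(A + 8\right) \left(A + 2\right) = -9 + 3 \left(8 + A\right) \left(2 + A\right) = -9 + 3 \left(2 + A\right) \left(8 + A\right)$)
$\left(30 + 44\right) k{\left(a{\left(4 \right)} \right)} = \left(30 + 44\right) \left(39 + 3 \cdot 1^{2} + 30 \cdot 1\right) = 74 \left(39 + 3 \cdot 1 + 30\right) = 74 \left(39 + 3 + 30\right) = 74 \cdot 72 = 5328$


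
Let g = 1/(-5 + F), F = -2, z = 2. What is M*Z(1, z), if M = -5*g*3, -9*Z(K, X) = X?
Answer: -10/21 ≈ -0.47619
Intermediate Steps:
g = -1/7 (g = 1/(-5 - 2) = 1/(-7) = -1/7 ≈ -0.14286)
Z(K, X) = -X/9
M = 15/7 (M = -5*(-1/7)*3 = (5/7)*3 = 15/7 ≈ 2.1429)
M*Z(1, z) = 15*(-1/9*2)/7 = (15/7)*(-2/9) = -10/21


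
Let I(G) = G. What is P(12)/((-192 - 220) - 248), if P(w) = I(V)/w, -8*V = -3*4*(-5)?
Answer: 1/1056 ≈ 0.00094697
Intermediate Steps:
V = -15/2 (V = -(-3*4)*(-5)/8 = -(-3)*(-5)/2 = -1/8*60 = -15/2 ≈ -7.5000)
P(w) = -15/(2*w)
P(12)/((-192 - 220) - 248) = (-15/2/12)/((-192 - 220) - 248) = (-15/2*1/12)/(-412 - 248) = -5/8/(-660) = -5/8*(-1/660) = 1/1056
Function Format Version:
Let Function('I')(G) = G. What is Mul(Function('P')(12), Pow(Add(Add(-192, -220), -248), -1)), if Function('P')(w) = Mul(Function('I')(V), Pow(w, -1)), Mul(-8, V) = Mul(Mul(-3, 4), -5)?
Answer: Rational(1, 1056) ≈ 0.00094697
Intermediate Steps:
V = Rational(-15, 2) (V = Mul(Rational(-1, 8), Mul(Mul(-3, 4), -5)) = Mul(Rational(-1, 8), Mul(-12, -5)) = Mul(Rational(-1, 8), 60) = Rational(-15, 2) ≈ -7.5000)
Function('P')(w) = Mul(Rational(-15, 2), Pow(w, -1))
Mul(Function('P')(12), Pow(Add(Add(-192, -220), -248), -1)) = Mul(Mul(Rational(-15, 2), Pow(12, -1)), Pow(Add(Add(-192, -220), -248), -1)) = Mul(Mul(Rational(-15, 2), Rational(1, 12)), Pow(Add(-412, -248), -1)) = Mul(Rational(-5, 8), Pow(-660, -1)) = Mul(Rational(-5, 8), Rational(-1, 660)) = Rational(1, 1056)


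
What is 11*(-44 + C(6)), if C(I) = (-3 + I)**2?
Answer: -385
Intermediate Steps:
11*(-44 + C(6)) = 11*(-44 + (-3 + 6)**2) = 11*(-44 + 3**2) = 11*(-44 + 9) = 11*(-35) = -385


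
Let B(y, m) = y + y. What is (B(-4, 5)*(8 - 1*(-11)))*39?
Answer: -5928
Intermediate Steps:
B(y, m) = 2*y
(B(-4, 5)*(8 - 1*(-11)))*39 = ((2*(-4))*(8 - 1*(-11)))*39 = -8*(8 + 11)*39 = -8*19*39 = -152*39 = -5928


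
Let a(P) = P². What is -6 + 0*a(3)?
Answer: -6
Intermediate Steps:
-6 + 0*a(3) = -6 + 0*3² = -6 + 0*9 = -6 + 0 = -6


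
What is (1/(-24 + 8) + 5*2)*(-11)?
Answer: -1749/16 ≈ -109.31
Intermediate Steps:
(1/(-24 + 8) + 5*2)*(-11) = (1/(-16) + 10)*(-11) = (-1/16 + 10)*(-11) = (159/16)*(-11) = -1749/16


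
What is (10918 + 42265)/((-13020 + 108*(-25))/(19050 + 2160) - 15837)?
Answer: -37600381/11197283 ≈ -3.3580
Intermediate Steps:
(10918 + 42265)/((-13020 + 108*(-25))/(19050 + 2160) - 15837) = 53183/((-13020 - 2700)/21210 - 15837) = 53183/(-15720*1/21210 - 15837) = 53183/(-524/707 - 15837) = 53183/(-11197283/707) = 53183*(-707/11197283) = -37600381/11197283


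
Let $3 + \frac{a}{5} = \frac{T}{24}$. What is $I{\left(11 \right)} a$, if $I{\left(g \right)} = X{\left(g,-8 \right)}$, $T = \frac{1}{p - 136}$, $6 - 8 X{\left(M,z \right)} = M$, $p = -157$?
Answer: $\frac{527425}{56256} \approx 9.3754$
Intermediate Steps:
$X{\left(M,z \right)} = \frac{3}{4} - \frac{M}{8}$
$T = - \frac{1}{293}$ ($T = \frac{1}{-157 - 136} = \frac{1}{-293} = - \frac{1}{293} \approx -0.003413$)
$I{\left(g \right)} = \frac{3}{4} - \frac{g}{8}$
$a = - \frac{105485}{7032}$ ($a = -15 + 5 \left(- \frac{1}{293 \cdot 24}\right) = -15 + 5 \left(\left(- \frac{1}{293}\right) \frac{1}{24}\right) = -15 + 5 \left(- \frac{1}{7032}\right) = -15 - \frac{5}{7032} = - \frac{105485}{7032} \approx -15.001$)
$I{\left(11 \right)} a = \left(\frac{3}{4} - \frac{11}{8}\right) \left(- \frac{105485}{7032}\right) = \left(- \frac{5}{8}\right) \left(- \frac{105485}{7032}\right) = \frac{527425}{56256}$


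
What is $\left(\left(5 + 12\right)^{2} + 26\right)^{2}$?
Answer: $99225$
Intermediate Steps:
$\left(\left(5 + 12\right)^{2} + 26\right)^{2} = \left(17^{2} + 26\right)^{2} = \left(289 + 26\right)^{2} = 315^{2} = 99225$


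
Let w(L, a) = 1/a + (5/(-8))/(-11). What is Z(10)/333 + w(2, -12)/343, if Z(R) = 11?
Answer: 47321/1435896 ≈ 0.032956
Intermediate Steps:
w(L, a) = 5/88 + 1/a (w(L, a) = 1/a + (5*(-⅛))*(-1/11) = 1/a - 5/8*(-1/11) = 1/a + 5/88 = 5/88 + 1/a)
Z(10)/333 + w(2, -12)/343 = 11/333 + (5/88 + 1/(-12))/343 = 11*(1/333) + (5/88 - 1/12)*(1/343) = 11/333 - 7/264*1/343 = 11/333 - 1/12936 = 47321/1435896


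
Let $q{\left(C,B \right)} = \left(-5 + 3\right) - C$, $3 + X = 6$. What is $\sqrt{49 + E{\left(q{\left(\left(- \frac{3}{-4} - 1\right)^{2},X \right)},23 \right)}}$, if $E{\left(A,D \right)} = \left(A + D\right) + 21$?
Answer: $\frac{\sqrt{1455}}{4} \approx 9.5361$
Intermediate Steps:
$X = 3$ ($X = -3 + 6 = 3$)
$q{\left(C,B \right)} = -2 - C$
$E{\left(A,D \right)} = 21 + A + D$
$\sqrt{49 + E{\left(q{\left(\left(- \frac{3}{-4} - 1\right)^{2},X \right)},23 \right)}} = \sqrt{49 + \left(21 - \left(2 + \left(- \frac{3}{-4} - 1\right)^{2}\right) + 23\right)} = \sqrt{49 + \left(21 - \left(2 + \left(\left(-3\right) \left(- \frac{1}{4}\right) - 1\right)^{2}\right) + 23\right)} = \sqrt{49 + \left(21 - \left(2 + \left(\frac{3}{4} - 1\right)^{2}\right) + 23\right)} = \sqrt{49 + \left(21 - \frac{33}{16} + 23\right)} = \sqrt{49 + \frac{671}{16}} = \sqrt{\frac{1455}{16}} = \frac{\sqrt{1455}}{4}$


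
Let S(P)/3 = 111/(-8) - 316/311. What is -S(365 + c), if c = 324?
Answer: 111147/2488 ≈ 44.673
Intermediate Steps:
S(P) = -111147/2488 (S(P) = 3*(111/(-8) - 316/311) = 3*(111*(-⅛) - 316*1/311) = 3*(-111/8 - 316/311) = 3*(-37049/2488) = -111147/2488)
-S(365 + c) = -1*(-111147/2488) = 111147/2488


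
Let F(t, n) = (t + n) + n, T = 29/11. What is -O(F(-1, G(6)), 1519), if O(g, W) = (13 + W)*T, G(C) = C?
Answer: -44428/11 ≈ -4038.9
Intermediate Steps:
T = 29/11 (T = 29*(1/11) = 29/11 ≈ 2.6364)
F(t, n) = t + 2*n (F(t, n) = (n + t) + n = t + 2*n)
O(g, W) = 377/11 + 29*W/11 (O(g, W) = (13 + W)*(29/11) = 377/11 + 29*W/11)
-O(F(-1, G(6)), 1519) = -(377/11 + (29/11)*1519) = -(377/11 + 44051/11) = -1*44428/11 = -44428/11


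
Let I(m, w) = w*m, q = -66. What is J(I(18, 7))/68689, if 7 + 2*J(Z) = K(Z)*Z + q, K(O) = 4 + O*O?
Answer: 2000807/137378 ≈ 14.564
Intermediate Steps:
I(m, w) = m*w
K(O) = 4 + O²
J(Z) = -73/2 + Z*(4 + Z²)/2 (J(Z) = -7/2 + ((4 + Z²)*Z - 66)/2 = -7/2 + (Z*(4 + Z²) - 66)/2 = -7/2 + (-66 + Z*(4 + Z²))/2 = -7/2 + (-33 + Z*(4 + Z²)/2) = -73/2 + Z*(4 + Z²)/2)
J(I(18, 7))/68689 = (-73/2 + (18*7)*(4 + (18*7)²)/2)/68689 = (-73/2 + (½)*126*(4 + 126²))*(1/68689) = (-73/2 + (½)*126*(4 + 15876))*(1/68689) = (-73/2 + (½)*126*15880)*(1/68689) = (-73/2 + 1000440)*(1/68689) = (2000807/2)*(1/68689) = 2000807/137378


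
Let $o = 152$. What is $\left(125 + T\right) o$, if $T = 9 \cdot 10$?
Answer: $32680$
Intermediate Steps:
$T = 90$
$\left(125 + T\right) o = \left(125 + 90\right) 152 = 215 \cdot 152 = 32680$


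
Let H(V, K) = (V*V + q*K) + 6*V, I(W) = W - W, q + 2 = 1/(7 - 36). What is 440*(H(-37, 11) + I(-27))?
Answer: 14350160/29 ≈ 4.9483e+5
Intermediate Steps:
q = -59/29 (q = -2 + 1/(7 - 36) = -2 + 1/(-29) = -2 - 1/29 = -59/29 ≈ -2.0345)
I(W) = 0
H(V, K) = V**2 + 6*V - 59*K/29 (H(V, K) = (V*V - 59*K/29) + 6*V = (V**2 - 59*K/29) + 6*V = V**2 + 6*V - 59*K/29)
440*(H(-37, 11) + I(-27)) = 440*(((-37)**2 + 6*(-37) - 59/29*11) + 0) = 440*((1369 - 222 - 649/29) + 0) = 440*(32614/29 + 0) = 440*(32614/29) = 14350160/29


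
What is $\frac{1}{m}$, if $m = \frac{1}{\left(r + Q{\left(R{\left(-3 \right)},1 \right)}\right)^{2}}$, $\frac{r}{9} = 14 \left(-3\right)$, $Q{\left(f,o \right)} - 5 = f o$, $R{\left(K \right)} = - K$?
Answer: $136900$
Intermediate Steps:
$Q{\left(f,o \right)} = 5 + f o$
$r = -378$ ($r = 9 \cdot 14 \left(-3\right) = 9 \left(-42\right) = -378$)
$m = \frac{1}{136900}$ ($m = \frac{1}{\left(-378 + \left(5 + \left(-1\right) \left(-3\right) 1\right)\right)^{2}} = \frac{1}{\left(-378 + \left(5 + 3 \cdot 1\right)\right)^{2}} = \frac{1}{\left(-378 + \left(5 + 3\right)\right)^{2}} = \frac{1}{\left(-378 + 8\right)^{2}} = \frac{1}{\left(-370\right)^{2}} = \frac{1}{136900} \approx 7.3046 \cdot 10^{-6}$)
$\frac{1}{m} = \frac{1}{\frac{1}{136900}} = 136900$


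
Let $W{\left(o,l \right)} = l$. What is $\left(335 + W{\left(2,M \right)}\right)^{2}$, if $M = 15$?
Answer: $122500$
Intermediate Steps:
$\left(335 + W{\left(2,M \right)}\right)^{2} = \left(335 + 15\right)^{2} = 350^{2} = 122500$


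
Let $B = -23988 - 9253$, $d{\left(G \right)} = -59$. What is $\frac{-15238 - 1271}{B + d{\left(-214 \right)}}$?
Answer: $\frac{5503}{11100} \approx 0.49577$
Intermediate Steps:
$B = -33241$ ($B = -23988 - 9253 = -33241$)
$\frac{-15238 - 1271}{B + d{\left(-214 \right)}} = \frac{-15238 - 1271}{-33241 - 59} = - \frac{16509}{-33300} = \left(-16509\right) \left(- \frac{1}{33300}\right) = \frac{5503}{11100}$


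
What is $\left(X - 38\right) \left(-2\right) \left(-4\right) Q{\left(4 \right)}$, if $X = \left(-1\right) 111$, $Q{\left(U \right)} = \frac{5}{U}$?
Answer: $-1490$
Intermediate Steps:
$X = -111$
$\left(X - 38\right) \left(-2\right) \left(-4\right) Q{\left(4 \right)} = \left(-111 - 38\right) \left(-2\right) \left(-4\right) \frac{5}{4} = - 149 \cdot 8 \cdot 5 \cdot \frac{1}{4} = - 149 \cdot 8 \cdot \frac{5}{4} = \left(-149\right) 10 = -1490$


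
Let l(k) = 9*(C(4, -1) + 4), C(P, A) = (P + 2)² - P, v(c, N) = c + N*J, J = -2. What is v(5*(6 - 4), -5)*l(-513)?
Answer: 6480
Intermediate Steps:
v(c, N) = c - 2*N (v(c, N) = c + N*(-2) = c - 2*N)
C(P, A) = (2 + P)² - P
l(k) = 324 (l(k) = 9*(((2 + 4)² - 1*4) + 4) = 9*((6² - 4) + 4) = 9*((36 - 4) + 4) = 9*(32 + 4) = 9*36 = 324)
v(5*(6 - 4), -5)*l(-513) = (5*(6 - 4) - 2*(-5))*324 = (5*2 + 10)*324 = (10 + 10)*324 = 20*324 = 6480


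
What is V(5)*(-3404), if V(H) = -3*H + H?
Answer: 34040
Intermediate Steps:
V(H) = -2*H
V(5)*(-3404) = -2*5*(-3404) = -10*(-3404) = 34040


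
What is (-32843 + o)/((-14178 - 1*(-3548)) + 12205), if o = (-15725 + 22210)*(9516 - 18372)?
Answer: -57464003/1575 ≈ -36485.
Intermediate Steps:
o = -57431160 (o = 6485*(-8856) = -57431160)
(-32843 + o)/((-14178 - 1*(-3548)) + 12205) = (-32843 - 57431160)/((-14178 - 1*(-3548)) + 12205) = -57464003/((-14178 + 3548) + 12205) = -57464003/(-10630 + 12205) = -57464003/1575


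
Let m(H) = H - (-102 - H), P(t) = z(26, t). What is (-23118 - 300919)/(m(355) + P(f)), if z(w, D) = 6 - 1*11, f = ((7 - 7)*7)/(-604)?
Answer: -324037/807 ≈ -401.53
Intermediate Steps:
f = 0 (f = (0*7)*(-1/604) = 0*(-1/604) = 0)
z(w, D) = -5 (z(w, D) = 6 - 11 = -5)
P(t) = -5
m(H) = 102 + 2*H (m(H) = H + (102 + H) = 102 + 2*H)
(-23118 - 300919)/(m(355) + P(f)) = (-23118 - 300919)/((102 + 2*355) - 5) = -324037/((102 + 710) - 5) = -324037/(812 - 5) = -324037/807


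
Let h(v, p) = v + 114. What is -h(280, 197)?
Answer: -394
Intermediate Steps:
h(v, p) = 114 + v
-h(280, 197) = -(114 + 280) = -1*394 = -394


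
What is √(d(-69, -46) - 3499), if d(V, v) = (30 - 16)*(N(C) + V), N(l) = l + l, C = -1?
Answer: I*√4493 ≈ 67.03*I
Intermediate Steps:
N(l) = 2*l
d(V, v) = -28 + 14*V (d(V, v) = (30 - 16)*(2*(-1) + V) = 14*(-2 + V) = -28 + 14*V)
√(d(-69, -46) - 3499) = √((-28 + 14*(-69)) - 3499) = √((-28 - 966) - 3499) = √(-994 - 3499) = √(-4493) = I*√4493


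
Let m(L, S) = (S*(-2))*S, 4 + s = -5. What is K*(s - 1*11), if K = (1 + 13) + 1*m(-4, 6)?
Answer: 1160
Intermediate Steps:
s = -9 (s = -4 - 5 = -9)
m(L, S) = -2*S**2 (m(L, S) = (-2*S)*S = -2*S**2)
K = -58 (K = (1 + 13) + 1*(-2*6**2) = 14 + 1*(-2*36) = 14 + 1*(-72) = 14 - 72 = -58)
K*(s - 1*11) = -58*(-9 - 1*11) = -58*(-9 - 11) = -58*(-20) = 1160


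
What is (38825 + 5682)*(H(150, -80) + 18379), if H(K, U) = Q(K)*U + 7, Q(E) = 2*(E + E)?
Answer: -1318030298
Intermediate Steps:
Q(E) = 4*E (Q(E) = 2*(2*E) = 4*E)
H(K, U) = 7 + 4*K*U (H(K, U) = (4*K)*U + 7 = 4*K*U + 7 = 7 + 4*K*U)
(38825 + 5682)*(H(150, -80) + 18379) = (38825 + 5682)*((7 + 4*150*(-80)) + 18379) = 44507*((7 - 48000) + 18379) = 44507*(-47993 + 18379) = 44507*(-29614) = -1318030298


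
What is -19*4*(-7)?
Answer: 532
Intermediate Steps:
-19*4*(-7) = -76*(-7) = 532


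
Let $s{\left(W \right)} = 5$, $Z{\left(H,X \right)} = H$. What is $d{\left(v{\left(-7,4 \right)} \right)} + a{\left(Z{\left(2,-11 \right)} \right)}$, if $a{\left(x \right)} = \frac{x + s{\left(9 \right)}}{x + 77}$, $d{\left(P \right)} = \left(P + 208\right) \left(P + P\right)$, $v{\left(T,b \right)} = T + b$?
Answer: $- \frac{97163}{79} \approx -1229.9$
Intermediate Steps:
$d{\left(P \right)} = 2 P \left(208 + P\right)$ ($d{\left(P \right)} = \left(208 + P\right) 2 P = 2 P \left(208 + P\right)$)
$a{\left(x \right)} = \frac{5 + x}{77 + x}$ ($a{\left(x \right)} = \frac{x + 5}{x + 77} = \frac{5 + x}{77 + x}$)
$d{\left(v{\left(-7,4 \right)} \right)} + a{\left(Z{\left(2,-11 \right)} \right)} = 2 \left(-7 + 4\right) \left(208 + \left(-7 + 4\right)\right) + \frac{5 + 2}{77 + 2} = 2 \left(-3\right) \left(208 - 3\right) + \frac{1}{79} \cdot 7 = 2 \left(-3\right) 205 + \frac{1}{79} \cdot 7 = -1230 + \frac{7}{79} = - \frac{97163}{79}$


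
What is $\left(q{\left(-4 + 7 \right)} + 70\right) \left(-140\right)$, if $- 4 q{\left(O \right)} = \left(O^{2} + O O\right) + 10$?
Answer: $-8820$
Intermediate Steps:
$q{\left(O \right)} = - \frac{5}{2} - \frac{O^{2}}{2}$ ($q{\left(O \right)} = - \frac{\left(O^{2} + O O\right) + 10}{4} = - \frac{\left(O^{2} + O^{2}\right) + 10}{4} = - \frac{2 O^{2} + 10}{4} = - \frac{10 + 2 O^{2}}{4} = - \frac{5}{2} - \frac{O^{2}}{2}$)
$\left(q{\left(-4 + 7 \right)} + 70\right) \left(-140\right) = \left(\left(- \frac{5}{2} - \frac{\left(-4 + 7\right)^{2}}{2}\right) + 70\right) \left(-140\right) = \left(\left(- \frac{5}{2} - \frac{3^{2}}{2}\right) + 70\right) \left(-140\right) = \left(\left(- \frac{5}{2} - \frac{9}{2}\right) + 70\right) \left(-140\right) = \left(-7 + 70\right) \left(-140\right) = 63 \left(-140\right) = -8820$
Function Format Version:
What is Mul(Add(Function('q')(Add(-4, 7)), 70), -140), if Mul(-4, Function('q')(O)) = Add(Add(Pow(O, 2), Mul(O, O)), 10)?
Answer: -8820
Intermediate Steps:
Function('q')(O) = Add(Rational(-5, 2), Mul(Rational(-1, 2), Pow(O, 2))) (Function('q')(O) = Mul(Rational(-1, 4), Add(Add(Pow(O, 2), Mul(O, O)), 10)) = Mul(Rational(-1, 4), Add(Add(Pow(O, 2), Pow(O, 2)), 10)) = Mul(Rational(-1, 4), Add(Mul(2, Pow(O, 2)), 10)) = Mul(Rational(-1, 4), Add(10, Mul(2, Pow(O, 2)))) = Add(Rational(-5, 2), Mul(Rational(-1, 2), Pow(O, 2))))
Mul(Add(Function('q')(Add(-4, 7)), 70), -140) = Mul(Add(Add(Rational(-5, 2), Mul(Rational(-1, 2), Pow(Add(-4, 7), 2))), 70), -140) = Mul(Add(Add(Rational(-5, 2), Mul(Rational(-1, 2), Pow(3, 2))), 70), -140) = Mul(Add(Add(Rational(-5, 2), Mul(Rational(-1, 2), 9)), 70), -140) = Mul(Add(Add(Rational(-5, 2), Rational(-9, 2)), 70), -140) = Mul(Add(-7, 70), -140) = Mul(63, -140) = -8820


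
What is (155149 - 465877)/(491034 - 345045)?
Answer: -103576/48663 ≈ -2.1284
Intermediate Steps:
(155149 - 465877)/(491034 - 345045) = -310728/145989 = -310728*1/145989 = -103576/48663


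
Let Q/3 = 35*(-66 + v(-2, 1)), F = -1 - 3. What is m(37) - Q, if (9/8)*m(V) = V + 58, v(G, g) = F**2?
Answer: 48010/9 ≈ 5334.4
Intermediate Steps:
F = -4
v(G, g) = 16 (v(G, g) = (-4)**2 = 16)
Q = -5250 (Q = 3*(35*(-66 + 16)) = 3*(35*(-50)) = 3*(-1750) = -5250)
m(V) = 464/9 + 8*V/9 (m(V) = 8*(V + 58)/9 = 8*(58 + V)/9 = 464/9 + 8*V/9)
m(37) - Q = (464/9 + (8/9)*37) - 1*(-5250) = (464/9 + 296/9) + 5250 = 760/9 + 5250 = 48010/9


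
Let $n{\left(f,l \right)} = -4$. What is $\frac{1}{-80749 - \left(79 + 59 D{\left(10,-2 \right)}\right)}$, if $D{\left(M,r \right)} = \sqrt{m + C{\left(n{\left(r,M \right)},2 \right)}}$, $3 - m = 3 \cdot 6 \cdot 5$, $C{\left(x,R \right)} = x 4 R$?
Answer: $\frac{i}{- 80828 i + 59 \sqrt{119}} \approx -1.2371 \cdot 10^{-5} + 9.8509 \cdot 10^{-8} i$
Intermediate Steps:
$C{\left(x,R \right)} = 4 R x$ ($C{\left(x,R \right)} = 4 x R = 4 R x$)
$m = -87$ ($m = 3 - 3 \cdot 6 \cdot 5 = 3 - 18 \cdot 5 = 3 - 90 = -87$)
$D{\left(M,r \right)} = i \sqrt{119}$ ($D{\left(M,r \right)} = \sqrt{-87 + 4 \cdot 2 \left(-4\right)} = \sqrt{-87 - 32} = \sqrt{-119} = i \sqrt{119}$)
$\frac{1}{-80749 - \left(79 + 59 D{\left(10,-2 \right)}\right)} = \frac{1}{-80749 - \left(79 + 59 i \sqrt{119}\right)} = \frac{1}{-80828 - 59 i \sqrt{119}}$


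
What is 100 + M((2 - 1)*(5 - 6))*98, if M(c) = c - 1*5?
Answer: -488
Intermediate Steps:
M(c) = -5 + c (M(c) = c - 5 = -5 + c)
100 + M((2 - 1)*(5 - 6))*98 = 100 + (-5 + (2 - 1)*(5 - 6))*98 = 100 + (-5 + 1*(-1))*98 = 100 + (-5 - 1)*98 = 100 - 6*98 = 100 - 588 = -488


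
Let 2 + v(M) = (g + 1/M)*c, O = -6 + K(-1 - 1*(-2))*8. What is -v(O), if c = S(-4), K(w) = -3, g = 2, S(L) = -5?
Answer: 71/6 ≈ 11.833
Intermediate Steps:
c = -5
O = -30 (O = -6 - 3*8 = -6 - 24 = -30)
v(M) = -12 - 5/M (v(M) = -2 + (2 + 1/M)*(-5) = -2 + (-10 - 5/M) = -12 - 5/M)
-v(O) = -(-12 - 5/(-30)) = -(-12 - 5*(-1/30)) = -(-12 + ⅙) = -1*(-71/6) = 71/6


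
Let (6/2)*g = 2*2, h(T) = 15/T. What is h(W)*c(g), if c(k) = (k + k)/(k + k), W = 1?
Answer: 15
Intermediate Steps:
g = 4/3 (g = (2*2)/3 = (1/3)*4 = 4/3 ≈ 1.3333)
c(k) = 1 (c(k) = (2*k)/((2*k)) = (2*k)*(1/(2*k)) = 1)
h(W)*c(g) = (15/1)*1 = (15*1)*1 = 15*1 = 15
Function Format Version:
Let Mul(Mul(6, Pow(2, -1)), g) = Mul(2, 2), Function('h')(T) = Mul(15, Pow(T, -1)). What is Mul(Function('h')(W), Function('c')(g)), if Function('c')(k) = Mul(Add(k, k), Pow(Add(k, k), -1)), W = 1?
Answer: 15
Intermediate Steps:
g = Rational(4, 3) (g = Mul(Rational(1, 3), Mul(2, 2)) = Mul(Rational(1, 3), 4) = Rational(4, 3) ≈ 1.3333)
Function('c')(k) = 1 (Function('c')(k) = Mul(Mul(2, k), Pow(Mul(2, k), -1)) = Mul(Mul(2, k), Mul(Rational(1, 2), Pow(k, -1))) = 1)
Mul(Function('h')(W), Function('c')(g)) = Mul(Mul(15, Pow(1, -1)), 1) = Mul(Mul(15, 1), 1) = Mul(15, 1) = 15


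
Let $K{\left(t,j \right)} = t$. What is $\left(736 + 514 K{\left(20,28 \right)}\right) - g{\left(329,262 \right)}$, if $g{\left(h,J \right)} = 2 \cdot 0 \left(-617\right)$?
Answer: $11016$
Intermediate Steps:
$g{\left(h,J \right)} = 0$ ($g{\left(h,J \right)} = 0 \left(-617\right) = 0$)
$\left(736 + 514 K{\left(20,28 \right)}\right) - g{\left(329,262 \right)} = \left(736 + 514 \cdot 20\right) - 0 = \left(736 + 10280\right) + 0 = 11016 + 0 = 11016$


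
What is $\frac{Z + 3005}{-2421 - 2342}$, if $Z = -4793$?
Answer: $\frac{1788}{4763} \approx 0.37539$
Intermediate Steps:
$\frac{Z + 3005}{-2421 - 2342} = \frac{-4793 + 3005}{-2421 - 2342} = - \frac{1788}{-4763} = \left(-1788\right) \left(- \frac{1}{4763}\right) = \frac{1788}{4763}$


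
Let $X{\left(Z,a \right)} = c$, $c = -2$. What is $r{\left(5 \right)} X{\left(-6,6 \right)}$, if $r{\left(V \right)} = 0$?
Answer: $0$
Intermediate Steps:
$X{\left(Z,a \right)} = -2$
$r{\left(5 \right)} X{\left(-6,6 \right)} = 0 \left(-2\right) = 0$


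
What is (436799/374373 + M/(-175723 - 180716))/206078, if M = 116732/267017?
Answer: 13857473378418967/2447591997100850556174 ≈ 5.6617e-6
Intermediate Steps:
M = 116732/267017 (M = 116732*(1/267017) = 116732/267017 ≈ 0.43717)
(436799/374373 + M/(-175723 - 180716))/206078 = (436799/374373 + 116732/(267017*(-175723 - 180716)))/206078 = (436799*(1/374373) + (116732/267017)/(-356439))*(1/206078) = (436799/374373 + (116732/267017)*(-1/356439))*(1/206078) = (436799/374373 - 116732/95175272463)*(1/206078) = (13857473378418967/11877017425930233)*(1/206078) = 13857473378418967/2447591997100850556174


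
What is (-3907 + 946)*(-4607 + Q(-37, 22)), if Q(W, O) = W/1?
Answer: 13750884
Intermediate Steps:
Q(W, O) = W (Q(W, O) = W*1 = W)
(-3907 + 946)*(-4607 + Q(-37, 22)) = (-3907 + 946)*(-4607 - 37) = -2961*(-4644) = 13750884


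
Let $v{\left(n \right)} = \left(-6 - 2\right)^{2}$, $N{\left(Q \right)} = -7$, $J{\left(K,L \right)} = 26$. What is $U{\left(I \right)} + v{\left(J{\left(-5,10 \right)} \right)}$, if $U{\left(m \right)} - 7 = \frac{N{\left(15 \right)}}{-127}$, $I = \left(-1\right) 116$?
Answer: $\frac{9024}{127} \approx 71.055$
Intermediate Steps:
$I = -116$
$U{\left(m \right)} = \frac{896}{127}$ ($U{\left(m \right)} = 7 - \frac{7}{-127} = 7 - - \frac{7}{127} = 7 + \frac{7}{127} = \frac{896}{127}$)
$v{\left(n \right)} = 64$ ($v{\left(n \right)} = \left(-8\right)^{2} = 64$)
$U{\left(I \right)} + v{\left(J{\left(-5,10 \right)} \right)} = \frac{896}{127} + 64 = \frac{9024}{127}$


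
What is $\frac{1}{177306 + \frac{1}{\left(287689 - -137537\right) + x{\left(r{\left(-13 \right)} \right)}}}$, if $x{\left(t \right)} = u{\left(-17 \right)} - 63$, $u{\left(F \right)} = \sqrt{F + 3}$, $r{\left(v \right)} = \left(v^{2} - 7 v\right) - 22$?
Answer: $\frac{32050466710050561}{5682740050567608719545} + \frac{i \sqrt{14}}{5682740050567608719545} \approx 5.64 \cdot 10^{-6} + 6.5843 \cdot 10^{-22} i$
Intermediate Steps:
$r{\left(v \right)} = -22 + v^{2} - 7 v$
$u{\left(F \right)} = \sqrt{3 + F}$
$x{\left(t \right)} = -63 + i \sqrt{14}$ ($x{\left(t \right)} = \sqrt{3 - 17} - 63 = \sqrt{-14} - 63 = i \sqrt{14} - 63 = -63 + i \sqrt{14}$)
$\frac{1}{177306 + \frac{1}{\left(287689 - -137537\right) + x{\left(r{\left(-13 \right)} \right)}}} = \frac{1}{177306 + \frac{1}{\left(287689 - -137537\right) - \left(63 - i \sqrt{14}\right)}} = \frac{1}{177306 + \frac{1}{\left(287689 + 137537\right) - \left(63 - i \sqrt{14}\right)}} = \frac{1}{177306 + \frac{1}{425226 - \left(63 - i \sqrt{14}\right)}} = \frac{1}{177306 + \frac{1}{425163 + i \sqrt{14}}}$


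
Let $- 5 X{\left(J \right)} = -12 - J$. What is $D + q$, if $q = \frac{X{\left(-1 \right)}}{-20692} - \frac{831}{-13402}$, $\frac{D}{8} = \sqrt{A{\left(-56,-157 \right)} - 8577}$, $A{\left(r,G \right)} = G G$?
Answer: $\frac{42913919}{693285460} + 112 \sqrt{82} \approx 1014.3$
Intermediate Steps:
$A{\left(r,G \right)} = G^{2}$
$D = 112 \sqrt{82}$ ($D = 8 \sqrt{\left(-157\right)^{2} - 8577} = 8 \sqrt{24649 - 8577} = 8 \sqrt{16072} = 8 \cdot 14 \sqrt{82} = 112 \sqrt{82} \approx 1014.2$)
$X{\left(J \right)} = \frac{12}{5} + \frac{J}{5}$ ($X{\left(J \right)} = - \frac{-12 - J}{5} = \frac{12}{5} + \frac{J}{5}$)
$q = \frac{42913919}{693285460}$ ($q = \frac{\frac{12}{5} + \frac{1}{5} \left(-1\right)}{-20692} - \frac{831}{-13402} = \left(\frac{12}{5} - \frac{1}{5}\right) \left(- \frac{1}{20692}\right) - - \frac{831}{13402} = \frac{11}{5} \left(- \frac{1}{20692}\right) + \frac{831}{13402} = - \frac{11}{103460} + \frac{831}{13402} = \frac{42913919}{693285460} \approx 0.061899$)
$D + q = 112 \sqrt{82} + \frac{42913919}{693285460} = \frac{42913919}{693285460} + 112 \sqrt{82}$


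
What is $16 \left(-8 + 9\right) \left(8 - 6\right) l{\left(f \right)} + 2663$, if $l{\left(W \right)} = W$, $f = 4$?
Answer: $2791$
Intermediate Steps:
$16 \left(-8 + 9\right) \left(8 - 6\right) l{\left(f \right)} + 2663 = 16 \left(-8 + 9\right) \left(8 - 6\right) 4 + 2663 = 16 \cdot 1 \cdot 2 \cdot 4 + 2663 = 16 \cdot 2 \cdot 4 + 2663 = 32 \cdot 4 + 2663 = 128 + 2663 = 2791$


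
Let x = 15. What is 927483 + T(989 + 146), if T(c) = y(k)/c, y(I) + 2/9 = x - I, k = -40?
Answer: 9474239338/10215 ≈ 9.2748e+5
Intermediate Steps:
y(I) = 133/9 - I (y(I) = -2/9 + (15 - I) = 133/9 - I)
T(c) = 493/(9*c) (T(c) = (133/9 - 1*(-40))/c = (133/9 + 40)/c = 493/(9*c))
927483 + T(989 + 146) = 927483 + 493/(9*(989 + 146)) = 927483 + (493/9)/1135 = 927483 + (493/9)*(1/1135) = 927483 + 493/10215 = 9474239338/10215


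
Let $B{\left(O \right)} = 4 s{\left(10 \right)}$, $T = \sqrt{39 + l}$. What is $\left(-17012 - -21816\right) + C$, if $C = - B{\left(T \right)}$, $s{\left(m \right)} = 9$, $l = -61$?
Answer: $4768$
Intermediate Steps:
$T = i \sqrt{22}$ ($T = \sqrt{39 - 61} = \sqrt{-22} = i \sqrt{22} \approx 4.6904 i$)
$B{\left(O \right)} = 36$ ($B{\left(O \right)} = 4 \cdot 9 = 36$)
$C = -36$ ($C = \left(-1\right) 36 = -36$)
$\left(-17012 - -21816\right) + C = \left(-17012 - -21816\right) - 36 = \left(-17012 + 21816\right) - 36 = 4804 - 36 = 4768$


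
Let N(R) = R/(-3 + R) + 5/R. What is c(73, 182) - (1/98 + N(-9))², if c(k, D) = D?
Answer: 566198351/3111696 ≈ 181.96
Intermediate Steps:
N(R) = 5/R + R/(-3 + R)
c(73, 182) - (1/98 + N(-9))² = 182 - (1/98 + (-15 + (-9)² + 5*(-9))/((-9)*(-3 - 9)))² = 182 - (1/98 - ⅑*(-15 + 81 - 45)/(-12))² = 182 - (1/98 - ⅑*(-1/12)*21)² = 182 - (1/98 + 7/36)² = 182 - (361/1764)² = 182 - 1*130321/3111696 = 182 - 130321/3111696 = 566198351/3111696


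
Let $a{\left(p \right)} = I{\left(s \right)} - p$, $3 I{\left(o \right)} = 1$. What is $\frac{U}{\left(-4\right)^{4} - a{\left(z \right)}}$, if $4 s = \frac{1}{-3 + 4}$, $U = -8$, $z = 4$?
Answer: $- \frac{24}{779} \approx -0.030809$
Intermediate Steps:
$s = \frac{1}{4}$ ($s = \frac{1}{4 \left(-3 + 4\right)} = \frac{1}{4 \cdot 1} = \frac{1}{4} \cdot 1 = \frac{1}{4} \approx 0.25$)
$I{\left(o \right)} = \frac{1}{3}$ ($I{\left(o \right)} = \frac{1}{3} \cdot 1 = \frac{1}{3}$)
$a{\left(p \right)} = \frac{1}{3} - p$
$\frac{U}{\left(-4\right)^{4} - a{\left(z \right)}} = - \frac{8}{\left(-4\right)^{4} - \left(\frac{1}{3} - 4\right)} = - \frac{8}{256 - \left(\frac{1}{3} - 4\right)} = - \frac{8}{256 - - \frac{11}{3}} = - \frac{8}{256 + \frac{11}{3}} = - \frac{8}{\frac{779}{3}} = \left(-8\right) \frac{3}{779} = - \frac{24}{779}$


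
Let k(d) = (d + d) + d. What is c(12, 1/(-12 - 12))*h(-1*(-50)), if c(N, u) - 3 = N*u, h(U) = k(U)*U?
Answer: 18750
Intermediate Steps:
k(d) = 3*d (k(d) = 2*d + d = 3*d)
h(U) = 3*U² (h(U) = (3*U)*U = 3*U²)
c(N, u) = 3 + N*u
c(12, 1/(-12 - 12))*h(-1*(-50)) = (3 + 12/(-12 - 12))*(3*(-1*(-50))²) = (3 + 12/(-24))*(3*50²) = (3 + 12*(-1/24))*(3*2500) = (3 - ½)*7500 = (5/2)*7500 = 18750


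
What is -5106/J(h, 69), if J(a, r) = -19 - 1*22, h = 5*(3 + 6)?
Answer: 5106/41 ≈ 124.54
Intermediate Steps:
h = 45 (h = 5*9 = 45)
J(a, r) = -41 (J(a, r) = -19 - 22 = -41)
-5106/J(h, 69) = -5106/(-41) = -5106*(-1/41) = 5106/41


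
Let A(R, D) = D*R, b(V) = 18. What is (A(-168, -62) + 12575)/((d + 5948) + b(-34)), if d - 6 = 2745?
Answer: 22991/8717 ≈ 2.6375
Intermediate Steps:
d = 2751 (d = 6 + 2745 = 2751)
(A(-168, -62) + 12575)/((d + 5948) + b(-34)) = (-62*(-168) + 12575)/((2751 + 5948) + 18) = (10416 + 12575)/(8699 + 18) = 22991/8717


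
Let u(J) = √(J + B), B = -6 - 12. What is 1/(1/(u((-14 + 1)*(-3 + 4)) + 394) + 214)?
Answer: 33227532/7110776165 + I*√31/7110776165 ≈ 0.0046728 + 7.83e-10*I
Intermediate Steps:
B = -18
u(J) = √(-18 + J) (u(J) = √(J - 18) = √(-18 + J))
1/(1/(u((-14 + 1)*(-3 + 4)) + 394) + 214) = 1/(1/(√(-18 + (-14 + 1)*(-3 + 4)) + 394) + 214) = 1/(1/(√(-18 - 13*1) + 394) + 214) = 1/(1/(√(-18 - 13) + 394) + 214) = 1/(1/(√(-31) + 394) + 214) = 1/(1/(I*√31 + 394) + 214) = 1/(1/(394 + I*√31) + 214) = 1/(214 + 1/(394 + I*√31))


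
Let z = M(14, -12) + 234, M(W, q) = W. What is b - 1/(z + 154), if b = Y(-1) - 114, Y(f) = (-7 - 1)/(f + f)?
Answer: -44221/402 ≈ -110.00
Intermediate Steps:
Y(f) = -4/f (Y(f) = -8*1/(2*f) = -4/f)
z = 248 (z = 14 + 234 = 248)
b = -110 (b = -4/(-1) - 114 = -4*(-1) - 114 = 4 - 114 = -110)
b - 1/(z + 154) = -110 - 1/(248 + 154) = -110 - 1/402 = -44221/402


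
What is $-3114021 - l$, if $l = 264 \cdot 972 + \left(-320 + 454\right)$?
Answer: $-3370763$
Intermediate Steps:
$l = 256742$ ($l = 256608 + 134 = 256742$)
$-3114021 - l = -3114021 - 256742 = -3370763$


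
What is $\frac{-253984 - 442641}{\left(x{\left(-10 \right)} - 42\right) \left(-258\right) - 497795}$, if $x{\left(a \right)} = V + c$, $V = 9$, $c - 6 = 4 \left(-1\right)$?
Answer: $\frac{696625}{489797} \approx 1.4223$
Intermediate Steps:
$c = 2$ ($c = 6 + 4 \left(-1\right) = 6 - 4 = 2$)
$x{\left(a \right)} = 11$ ($x{\left(a \right)} = 9 + 2 = 11$)
$\frac{-253984 - 442641}{\left(x{\left(-10 \right)} - 42\right) \left(-258\right) - 497795} = \frac{-253984 - 442641}{\left(11 - 42\right) \left(-258\right) - 497795} = - \frac{696625}{\left(-31\right) \left(-258\right) - 497795} = - \frac{696625}{7998 - 497795} = - \frac{696625}{-489797} = \left(-696625\right) \left(- \frac{1}{489797}\right) = \frac{696625}{489797}$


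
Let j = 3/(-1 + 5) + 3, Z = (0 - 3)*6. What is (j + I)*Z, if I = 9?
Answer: -459/2 ≈ -229.50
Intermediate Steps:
Z = -18 (Z = -3*6 = -18)
j = 15/4 (j = 3/4 + 3 = 3*(¼) + 3 = ¾ + 3 = 15/4 ≈ 3.7500)
(j + I)*Z = (15/4 + 9)*(-18) = (51/4)*(-18) = -459/2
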